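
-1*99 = -99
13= 13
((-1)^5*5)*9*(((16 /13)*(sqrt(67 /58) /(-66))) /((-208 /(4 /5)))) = -3*sqrt(3886) /53911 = -0.00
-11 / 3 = -3.67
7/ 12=0.58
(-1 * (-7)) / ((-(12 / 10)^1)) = -35 / 6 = -5.83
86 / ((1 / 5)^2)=2150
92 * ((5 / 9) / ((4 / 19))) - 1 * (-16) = 2329 / 9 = 258.78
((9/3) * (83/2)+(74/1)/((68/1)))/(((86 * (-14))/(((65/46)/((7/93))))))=-1843725/941528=-1.96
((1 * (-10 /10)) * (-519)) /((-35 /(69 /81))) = -3979 /315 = -12.63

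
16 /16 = 1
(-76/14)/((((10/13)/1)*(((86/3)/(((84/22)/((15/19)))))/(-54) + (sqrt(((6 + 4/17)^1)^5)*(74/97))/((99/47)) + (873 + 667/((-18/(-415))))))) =-0.00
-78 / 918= -13 / 153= -0.08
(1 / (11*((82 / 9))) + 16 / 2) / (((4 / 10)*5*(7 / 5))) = 36125 / 12628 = 2.86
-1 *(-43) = 43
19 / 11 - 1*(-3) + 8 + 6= 206 / 11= 18.73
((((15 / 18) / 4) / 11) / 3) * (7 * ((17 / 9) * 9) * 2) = 595 / 396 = 1.50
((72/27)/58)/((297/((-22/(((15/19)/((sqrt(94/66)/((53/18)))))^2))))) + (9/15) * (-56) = -33.60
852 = 852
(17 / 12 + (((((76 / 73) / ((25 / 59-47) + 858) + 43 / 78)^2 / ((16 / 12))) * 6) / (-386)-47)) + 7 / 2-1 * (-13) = -15449884340193227935 / 531163105497835824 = -29.09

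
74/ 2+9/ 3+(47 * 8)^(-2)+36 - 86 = -1413759/ 141376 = -10.00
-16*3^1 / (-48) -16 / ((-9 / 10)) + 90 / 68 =6151 / 306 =20.10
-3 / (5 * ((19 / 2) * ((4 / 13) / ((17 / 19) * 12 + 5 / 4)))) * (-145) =1030341 / 2888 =356.77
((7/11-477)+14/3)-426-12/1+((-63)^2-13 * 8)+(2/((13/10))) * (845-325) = 3755.30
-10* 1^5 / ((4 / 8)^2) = -40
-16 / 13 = -1.23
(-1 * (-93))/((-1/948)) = -88164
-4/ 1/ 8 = -1/ 2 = -0.50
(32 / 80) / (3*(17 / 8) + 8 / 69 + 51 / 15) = 1104 / 27299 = 0.04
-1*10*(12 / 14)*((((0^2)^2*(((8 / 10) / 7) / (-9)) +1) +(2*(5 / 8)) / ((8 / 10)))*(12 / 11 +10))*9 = -337635 / 154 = -2192.44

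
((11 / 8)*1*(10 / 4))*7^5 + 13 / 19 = 17563523 / 304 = 57774.75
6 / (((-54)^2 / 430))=215 / 243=0.88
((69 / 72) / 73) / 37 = 23 / 64824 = 0.00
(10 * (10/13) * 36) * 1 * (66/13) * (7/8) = 207900/169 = 1230.18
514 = 514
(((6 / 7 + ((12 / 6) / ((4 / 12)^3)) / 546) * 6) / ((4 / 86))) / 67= 11223 / 6097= 1.84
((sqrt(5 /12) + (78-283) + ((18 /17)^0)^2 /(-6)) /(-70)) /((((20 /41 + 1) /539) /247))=959907949 /3660-779779*sqrt(15) /3660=261444.78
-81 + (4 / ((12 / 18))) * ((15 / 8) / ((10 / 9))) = -567 / 8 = -70.88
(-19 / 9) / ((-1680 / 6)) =19 / 2520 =0.01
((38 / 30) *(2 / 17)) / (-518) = -19 / 66045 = -0.00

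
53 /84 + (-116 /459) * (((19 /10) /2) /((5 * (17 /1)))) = 3430897 /5462100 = 0.63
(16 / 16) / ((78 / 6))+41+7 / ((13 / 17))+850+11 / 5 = 58658 / 65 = 902.43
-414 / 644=-9 / 14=-0.64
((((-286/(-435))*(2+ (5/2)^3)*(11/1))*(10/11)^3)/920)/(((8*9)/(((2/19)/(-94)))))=-65/40148064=-0.00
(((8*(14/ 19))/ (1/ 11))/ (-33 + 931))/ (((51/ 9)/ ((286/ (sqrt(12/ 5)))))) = 88088*sqrt(15)/ 145027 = 2.35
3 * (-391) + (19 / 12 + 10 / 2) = -13997 / 12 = -1166.42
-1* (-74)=74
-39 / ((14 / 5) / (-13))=2535 / 14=181.07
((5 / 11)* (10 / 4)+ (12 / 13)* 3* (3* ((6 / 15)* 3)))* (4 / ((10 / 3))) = 47643 / 3575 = 13.33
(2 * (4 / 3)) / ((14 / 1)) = 0.19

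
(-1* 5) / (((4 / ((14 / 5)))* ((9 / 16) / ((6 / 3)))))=-112 / 9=-12.44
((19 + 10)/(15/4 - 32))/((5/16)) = -3.28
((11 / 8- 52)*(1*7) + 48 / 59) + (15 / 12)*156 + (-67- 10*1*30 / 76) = -2058235 / 8968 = -229.51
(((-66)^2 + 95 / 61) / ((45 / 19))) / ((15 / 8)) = 40403272 / 41175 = 981.26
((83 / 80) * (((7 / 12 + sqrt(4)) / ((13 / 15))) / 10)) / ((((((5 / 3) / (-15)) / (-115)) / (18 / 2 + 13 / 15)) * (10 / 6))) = 19706607 / 10400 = 1894.87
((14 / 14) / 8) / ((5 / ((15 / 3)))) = 1 / 8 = 0.12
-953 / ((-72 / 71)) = 67663 / 72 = 939.76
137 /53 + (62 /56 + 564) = 842455 /1484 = 567.69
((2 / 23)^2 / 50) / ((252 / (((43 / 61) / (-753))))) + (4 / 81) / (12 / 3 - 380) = -708710944 / 5396102045775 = -0.00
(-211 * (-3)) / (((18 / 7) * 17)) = 1477 / 102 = 14.48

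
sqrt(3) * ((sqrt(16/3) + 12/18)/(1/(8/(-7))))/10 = -16/35 - 8 * sqrt(3)/105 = -0.59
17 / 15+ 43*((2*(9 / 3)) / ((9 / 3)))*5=6467 / 15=431.13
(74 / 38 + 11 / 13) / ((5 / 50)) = 6900 / 247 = 27.94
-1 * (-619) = 619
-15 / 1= -15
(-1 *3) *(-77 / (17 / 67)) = 15477 / 17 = 910.41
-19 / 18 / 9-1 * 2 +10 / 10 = -181 / 162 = -1.12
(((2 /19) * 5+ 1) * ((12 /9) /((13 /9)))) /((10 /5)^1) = 0.70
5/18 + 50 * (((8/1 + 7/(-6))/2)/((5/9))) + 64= 3346/9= 371.78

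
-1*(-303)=303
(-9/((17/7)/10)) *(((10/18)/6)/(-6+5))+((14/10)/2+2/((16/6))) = 4.88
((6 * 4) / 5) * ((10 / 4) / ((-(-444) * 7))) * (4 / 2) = 0.01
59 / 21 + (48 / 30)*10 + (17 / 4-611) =-49387 / 84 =-587.94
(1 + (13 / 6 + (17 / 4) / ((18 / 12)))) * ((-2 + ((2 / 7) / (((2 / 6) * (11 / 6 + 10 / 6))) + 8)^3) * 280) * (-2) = -31537903680 / 16807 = -1876474.31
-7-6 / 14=-52 / 7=-7.43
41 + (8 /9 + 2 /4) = 763 /18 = 42.39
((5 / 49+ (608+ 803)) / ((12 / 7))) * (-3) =-17286 / 7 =-2469.43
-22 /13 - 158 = -2076 /13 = -159.69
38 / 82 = 0.46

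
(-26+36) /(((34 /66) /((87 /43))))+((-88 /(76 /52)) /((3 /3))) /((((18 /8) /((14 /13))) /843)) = -24254.90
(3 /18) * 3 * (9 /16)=0.28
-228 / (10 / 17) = -1938 / 5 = -387.60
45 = 45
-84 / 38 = -42 / 19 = -2.21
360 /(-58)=-180 /29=-6.21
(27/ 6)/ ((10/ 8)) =18/ 5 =3.60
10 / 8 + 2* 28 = 229 / 4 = 57.25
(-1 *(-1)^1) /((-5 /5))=-1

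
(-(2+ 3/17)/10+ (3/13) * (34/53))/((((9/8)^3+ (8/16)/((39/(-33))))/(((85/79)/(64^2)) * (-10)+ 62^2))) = -95671305123/357828920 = -267.37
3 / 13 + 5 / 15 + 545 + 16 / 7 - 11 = 536.85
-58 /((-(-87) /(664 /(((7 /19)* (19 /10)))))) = -13280 /21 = -632.38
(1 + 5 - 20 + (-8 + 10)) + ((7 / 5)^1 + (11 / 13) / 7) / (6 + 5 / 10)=-69596 / 5915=-11.77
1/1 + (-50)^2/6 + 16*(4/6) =1285/3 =428.33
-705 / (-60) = 11.75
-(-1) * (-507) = -507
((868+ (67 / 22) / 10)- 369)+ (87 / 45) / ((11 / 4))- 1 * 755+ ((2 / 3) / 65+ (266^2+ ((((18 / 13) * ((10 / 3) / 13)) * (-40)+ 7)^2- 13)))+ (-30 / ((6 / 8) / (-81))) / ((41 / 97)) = 20147251321667 / 257620220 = 78205.24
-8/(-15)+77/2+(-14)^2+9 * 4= 8131/30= 271.03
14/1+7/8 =14.88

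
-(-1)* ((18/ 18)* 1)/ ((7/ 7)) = 1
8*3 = 24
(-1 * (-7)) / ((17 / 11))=77 / 17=4.53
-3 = -3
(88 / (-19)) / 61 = -88 / 1159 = -0.08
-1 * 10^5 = -100000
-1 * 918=-918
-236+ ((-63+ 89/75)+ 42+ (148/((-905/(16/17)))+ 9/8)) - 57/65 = -6137413573/24000600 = -255.72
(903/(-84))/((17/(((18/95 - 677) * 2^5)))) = 22118168/1615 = 13695.46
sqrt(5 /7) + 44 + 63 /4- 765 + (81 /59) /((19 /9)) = -3159425 /4484 + sqrt(35) /7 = -703.75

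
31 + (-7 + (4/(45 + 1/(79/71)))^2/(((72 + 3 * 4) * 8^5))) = 54284529703009/2261855404032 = 24.00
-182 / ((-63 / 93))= 806 / 3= 268.67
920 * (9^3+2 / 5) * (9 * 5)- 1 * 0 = 30197160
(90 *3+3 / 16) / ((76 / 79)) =341517 / 1216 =280.85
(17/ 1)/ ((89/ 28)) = 476/ 89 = 5.35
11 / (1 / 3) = 33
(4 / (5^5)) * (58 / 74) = 116 / 115625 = 0.00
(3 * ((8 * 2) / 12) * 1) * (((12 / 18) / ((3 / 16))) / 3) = 128 / 27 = 4.74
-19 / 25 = -0.76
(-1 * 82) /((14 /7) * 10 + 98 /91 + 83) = -26 /33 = -0.79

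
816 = 816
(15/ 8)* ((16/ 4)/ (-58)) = -15/ 116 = -0.13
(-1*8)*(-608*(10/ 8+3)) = 20672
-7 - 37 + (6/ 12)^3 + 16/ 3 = -925/ 24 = -38.54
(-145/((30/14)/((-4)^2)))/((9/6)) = -6496/9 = -721.78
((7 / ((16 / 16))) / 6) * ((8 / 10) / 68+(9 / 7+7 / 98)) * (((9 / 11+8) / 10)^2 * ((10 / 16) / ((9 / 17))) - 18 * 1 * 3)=-1674070267 / 19747200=-84.78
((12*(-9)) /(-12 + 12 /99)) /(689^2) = 891 /46522658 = 0.00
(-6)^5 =-7776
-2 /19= -0.11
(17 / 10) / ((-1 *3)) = -17 / 30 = -0.57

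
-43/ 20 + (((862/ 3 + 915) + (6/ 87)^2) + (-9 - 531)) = 33313091/ 50460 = 660.19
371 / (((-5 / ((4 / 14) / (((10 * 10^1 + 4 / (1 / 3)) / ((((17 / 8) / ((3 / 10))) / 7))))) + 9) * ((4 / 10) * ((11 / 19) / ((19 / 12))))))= -119833 / 91080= -1.32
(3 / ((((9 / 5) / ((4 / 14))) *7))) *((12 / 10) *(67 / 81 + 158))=51460 / 3969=12.97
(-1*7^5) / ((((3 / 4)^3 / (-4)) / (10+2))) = 17210368 / 9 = 1912263.11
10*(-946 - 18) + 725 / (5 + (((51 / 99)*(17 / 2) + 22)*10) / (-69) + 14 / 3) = -126619015 / 13306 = -9515.93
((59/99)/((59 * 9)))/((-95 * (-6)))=1/507870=0.00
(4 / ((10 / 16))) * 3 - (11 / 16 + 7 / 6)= 4163 / 240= 17.35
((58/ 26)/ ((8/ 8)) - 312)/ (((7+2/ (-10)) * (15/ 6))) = -4027/ 221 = -18.22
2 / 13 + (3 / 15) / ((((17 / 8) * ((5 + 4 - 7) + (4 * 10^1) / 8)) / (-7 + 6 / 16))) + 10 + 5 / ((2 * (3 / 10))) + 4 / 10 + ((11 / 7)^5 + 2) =338530937 / 11143041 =30.38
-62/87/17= -62/1479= -0.04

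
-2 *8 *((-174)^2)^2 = -14666178816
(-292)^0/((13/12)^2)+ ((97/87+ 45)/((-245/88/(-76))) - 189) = 3856898209/3602235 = 1070.70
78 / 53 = 1.47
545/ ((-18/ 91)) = -49595/ 18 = -2755.28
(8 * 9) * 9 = 648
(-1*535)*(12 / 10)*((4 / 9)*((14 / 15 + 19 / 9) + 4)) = -2010.01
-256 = -256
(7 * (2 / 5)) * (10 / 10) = 14 / 5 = 2.80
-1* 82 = -82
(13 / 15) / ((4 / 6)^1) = 13 / 10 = 1.30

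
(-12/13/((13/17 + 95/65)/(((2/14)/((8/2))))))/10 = -17/11480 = -0.00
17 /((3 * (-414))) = -17 /1242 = -0.01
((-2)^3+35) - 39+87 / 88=-969 / 88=-11.01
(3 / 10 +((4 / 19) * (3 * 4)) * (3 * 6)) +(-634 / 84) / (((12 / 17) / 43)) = -19822421 / 47880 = -414.00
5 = 5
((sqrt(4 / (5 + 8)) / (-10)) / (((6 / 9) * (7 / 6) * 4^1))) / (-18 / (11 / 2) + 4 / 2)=99 * sqrt(13) / 25480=0.01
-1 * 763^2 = -582169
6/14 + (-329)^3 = -249279020/7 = -35611288.57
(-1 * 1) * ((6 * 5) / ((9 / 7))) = -70 / 3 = -23.33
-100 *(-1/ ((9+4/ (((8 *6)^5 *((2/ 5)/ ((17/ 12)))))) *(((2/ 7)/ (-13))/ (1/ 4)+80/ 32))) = 2140353331200/ 464644838671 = 4.61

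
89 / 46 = 1.93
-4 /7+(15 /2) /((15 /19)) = 125 /14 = 8.93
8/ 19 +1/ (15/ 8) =272/ 285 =0.95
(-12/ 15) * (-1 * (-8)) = -32/ 5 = -6.40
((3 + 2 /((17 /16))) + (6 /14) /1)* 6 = 3792 /119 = 31.87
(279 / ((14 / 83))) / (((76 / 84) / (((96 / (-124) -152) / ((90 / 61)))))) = -17983776 / 95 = -189302.91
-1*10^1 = -10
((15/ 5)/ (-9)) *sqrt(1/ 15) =-sqrt(15)/ 45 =-0.09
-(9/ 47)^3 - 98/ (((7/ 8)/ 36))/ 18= -23257081/ 103823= -224.01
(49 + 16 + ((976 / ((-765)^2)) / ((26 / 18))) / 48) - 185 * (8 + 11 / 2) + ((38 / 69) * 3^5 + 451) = -215540120369 / 116654850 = -1847.67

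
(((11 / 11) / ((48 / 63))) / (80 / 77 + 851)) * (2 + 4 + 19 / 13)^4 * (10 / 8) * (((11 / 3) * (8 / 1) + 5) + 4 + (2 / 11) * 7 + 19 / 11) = 7396178781145 / 29980824432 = 246.70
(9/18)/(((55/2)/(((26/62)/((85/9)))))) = 117/144925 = 0.00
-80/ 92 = -0.87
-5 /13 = -0.38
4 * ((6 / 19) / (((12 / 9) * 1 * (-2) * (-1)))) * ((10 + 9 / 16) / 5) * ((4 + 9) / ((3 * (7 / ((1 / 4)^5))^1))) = 6591 / 10895360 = 0.00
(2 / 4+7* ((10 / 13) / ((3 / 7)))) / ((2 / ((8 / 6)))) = 1019 / 117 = 8.71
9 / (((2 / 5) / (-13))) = -585 / 2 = -292.50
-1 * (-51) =51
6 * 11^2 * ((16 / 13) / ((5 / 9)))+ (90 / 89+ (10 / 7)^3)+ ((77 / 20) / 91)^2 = 3327178181287 / 2063625200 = 1612.30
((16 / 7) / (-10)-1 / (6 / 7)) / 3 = -293 / 630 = -0.47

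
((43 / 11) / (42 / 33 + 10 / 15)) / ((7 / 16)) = 129 / 28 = 4.61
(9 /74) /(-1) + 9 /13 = 549 /962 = 0.57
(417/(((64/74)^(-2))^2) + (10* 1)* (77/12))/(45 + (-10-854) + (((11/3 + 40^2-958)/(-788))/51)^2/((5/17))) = -183345169298108760/504781418725971227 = -0.36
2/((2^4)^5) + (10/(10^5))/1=33393/327680000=0.00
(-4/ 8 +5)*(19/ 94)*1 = 0.91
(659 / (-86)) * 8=-2636 / 43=-61.30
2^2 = 4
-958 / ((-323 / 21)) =20118 / 323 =62.28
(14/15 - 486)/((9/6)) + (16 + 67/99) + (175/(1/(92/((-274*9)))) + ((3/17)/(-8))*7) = -2890292459/9222840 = -313.38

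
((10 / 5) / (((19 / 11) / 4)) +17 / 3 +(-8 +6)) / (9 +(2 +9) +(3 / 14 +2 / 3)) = 6622 / 16663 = 0.40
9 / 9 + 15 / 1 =16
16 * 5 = 80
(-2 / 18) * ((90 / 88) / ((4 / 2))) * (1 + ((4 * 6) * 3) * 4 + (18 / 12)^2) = -5825 / 352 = -16.55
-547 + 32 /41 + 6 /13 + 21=-279696 /533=-524.76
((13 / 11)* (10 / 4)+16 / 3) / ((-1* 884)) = -547 / 58344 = -0.01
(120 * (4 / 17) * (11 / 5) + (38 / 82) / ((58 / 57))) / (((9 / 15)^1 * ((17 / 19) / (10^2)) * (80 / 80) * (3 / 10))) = 40051667500 / 1030863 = 38852.56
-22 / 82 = -11 / 41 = -0.27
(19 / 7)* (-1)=-19 / 7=-2.71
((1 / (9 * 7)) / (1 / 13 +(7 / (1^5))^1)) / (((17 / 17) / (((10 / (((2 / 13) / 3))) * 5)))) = 4225 / 1932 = 2.19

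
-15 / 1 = -15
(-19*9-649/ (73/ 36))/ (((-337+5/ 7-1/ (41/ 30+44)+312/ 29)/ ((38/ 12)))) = 62724805773/ 13131779032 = 4.78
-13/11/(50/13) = -169/550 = -0.31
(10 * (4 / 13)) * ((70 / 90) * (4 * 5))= 5600 / 117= 47.86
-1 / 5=-0.20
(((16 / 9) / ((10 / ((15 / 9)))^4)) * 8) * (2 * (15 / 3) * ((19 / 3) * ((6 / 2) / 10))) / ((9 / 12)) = 608 / 2187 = 0.28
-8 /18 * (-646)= 2584 /9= 287.11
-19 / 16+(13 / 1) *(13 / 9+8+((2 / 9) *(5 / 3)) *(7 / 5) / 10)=264091 / 2160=122.26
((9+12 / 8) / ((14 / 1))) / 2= 0.38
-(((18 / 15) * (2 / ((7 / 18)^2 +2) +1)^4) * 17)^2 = -15422002415201976210562500 / 192736683677748946849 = -80015.92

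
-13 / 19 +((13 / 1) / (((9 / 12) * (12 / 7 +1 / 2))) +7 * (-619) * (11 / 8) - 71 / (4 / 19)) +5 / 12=-88881013 / 14136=-6287.56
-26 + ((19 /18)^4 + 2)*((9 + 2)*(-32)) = -7656592 /6561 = -1166.99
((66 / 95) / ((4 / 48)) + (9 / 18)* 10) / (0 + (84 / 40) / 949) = 6026.98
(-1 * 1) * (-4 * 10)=40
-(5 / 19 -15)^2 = -78400 / 361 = -217.17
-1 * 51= -51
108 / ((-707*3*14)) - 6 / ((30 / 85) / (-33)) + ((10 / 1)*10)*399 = 200241471 / 4949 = 40461.00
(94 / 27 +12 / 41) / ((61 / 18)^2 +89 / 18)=0.23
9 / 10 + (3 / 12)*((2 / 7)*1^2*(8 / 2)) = 83 / 70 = 1.19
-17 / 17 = -1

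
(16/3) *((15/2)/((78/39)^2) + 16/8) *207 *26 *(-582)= -64734696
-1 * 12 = -12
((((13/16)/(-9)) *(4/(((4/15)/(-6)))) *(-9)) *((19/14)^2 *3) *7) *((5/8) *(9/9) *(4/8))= -3167775/3584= -883.87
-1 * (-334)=334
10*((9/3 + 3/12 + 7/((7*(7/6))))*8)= 2300/7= 328.57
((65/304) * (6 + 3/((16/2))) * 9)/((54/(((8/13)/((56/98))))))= 0.24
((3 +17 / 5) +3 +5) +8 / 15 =224 / 15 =14.93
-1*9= -9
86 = 86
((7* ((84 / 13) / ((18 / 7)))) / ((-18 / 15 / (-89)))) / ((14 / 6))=21805 / 39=559.10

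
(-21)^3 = -9261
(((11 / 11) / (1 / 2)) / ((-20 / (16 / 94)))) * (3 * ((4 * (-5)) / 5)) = 48 / 235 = 0.20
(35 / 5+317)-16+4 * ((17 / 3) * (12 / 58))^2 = 263652 / 841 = 313.50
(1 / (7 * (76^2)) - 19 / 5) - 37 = -8248123 / 202160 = -40.80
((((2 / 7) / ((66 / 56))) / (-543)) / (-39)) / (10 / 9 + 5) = 8 / 4270695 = 0.00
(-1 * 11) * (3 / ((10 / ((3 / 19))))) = -99 / 190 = -0.52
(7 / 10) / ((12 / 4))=7 / 30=0.23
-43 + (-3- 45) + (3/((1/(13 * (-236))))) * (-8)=73541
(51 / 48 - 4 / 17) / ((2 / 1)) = 225 / 544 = 0.41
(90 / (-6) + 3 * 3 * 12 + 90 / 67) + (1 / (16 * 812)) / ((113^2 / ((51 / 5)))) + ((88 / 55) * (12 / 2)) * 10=10578284986137 / 55574774080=190.34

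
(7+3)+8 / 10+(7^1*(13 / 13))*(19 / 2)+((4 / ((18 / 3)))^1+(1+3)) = 2459 / 30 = 81.97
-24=-24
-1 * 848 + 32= -816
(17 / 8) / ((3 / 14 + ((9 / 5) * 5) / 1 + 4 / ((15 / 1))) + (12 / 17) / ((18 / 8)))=30345 / 139868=0.22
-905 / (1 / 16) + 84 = -14396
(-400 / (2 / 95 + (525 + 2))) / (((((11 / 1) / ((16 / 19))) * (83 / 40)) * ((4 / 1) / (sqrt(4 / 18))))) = -320000 * sqrt(2) / 137133513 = -0.00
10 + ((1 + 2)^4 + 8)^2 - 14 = 7917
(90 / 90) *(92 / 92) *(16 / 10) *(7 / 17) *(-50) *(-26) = 14560 / 17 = 856.47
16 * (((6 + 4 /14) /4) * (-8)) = -1408 /7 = -201.14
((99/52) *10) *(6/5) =297/13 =22.85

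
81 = 81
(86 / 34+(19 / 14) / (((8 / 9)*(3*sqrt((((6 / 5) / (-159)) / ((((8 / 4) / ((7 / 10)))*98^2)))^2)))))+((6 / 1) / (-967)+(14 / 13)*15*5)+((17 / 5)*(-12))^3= 95234703492229 / 53426750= 1782528.48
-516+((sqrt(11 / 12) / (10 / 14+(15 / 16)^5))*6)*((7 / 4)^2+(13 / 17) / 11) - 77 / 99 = -4651 / 9+4298964992*sqrt(33) / 1974440435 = -504.27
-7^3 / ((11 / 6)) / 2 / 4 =-1029 / 44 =-23.39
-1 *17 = -17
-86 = -86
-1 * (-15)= 15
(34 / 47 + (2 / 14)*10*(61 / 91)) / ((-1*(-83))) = 50328 / 2484937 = 0.02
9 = 9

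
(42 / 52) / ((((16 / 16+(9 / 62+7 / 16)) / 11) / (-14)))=-802032 / 10205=-78.59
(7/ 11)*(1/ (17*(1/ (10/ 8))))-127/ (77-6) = -1.74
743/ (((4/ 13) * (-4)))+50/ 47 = -453173/ 752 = -602.62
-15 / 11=-1.36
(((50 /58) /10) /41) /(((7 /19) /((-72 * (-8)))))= 27360 /8323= 3.29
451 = 451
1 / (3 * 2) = 1 / 6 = 0.17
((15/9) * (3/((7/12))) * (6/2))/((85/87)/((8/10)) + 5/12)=2088/133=15.70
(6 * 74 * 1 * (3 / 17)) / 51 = 444 / 289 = 1.54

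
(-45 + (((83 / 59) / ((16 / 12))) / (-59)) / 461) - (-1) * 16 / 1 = -186150205 / 6418964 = -29.00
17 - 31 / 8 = 105 / 8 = 13.12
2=2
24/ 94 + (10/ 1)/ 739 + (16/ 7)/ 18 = 0.40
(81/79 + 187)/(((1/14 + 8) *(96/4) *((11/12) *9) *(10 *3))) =51989/13256595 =0.00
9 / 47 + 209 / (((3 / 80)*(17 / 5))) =3929659 / 2397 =1639.41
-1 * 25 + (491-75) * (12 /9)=1589 /3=529.67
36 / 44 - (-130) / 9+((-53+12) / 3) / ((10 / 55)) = -11861 / 198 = -59.90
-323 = -323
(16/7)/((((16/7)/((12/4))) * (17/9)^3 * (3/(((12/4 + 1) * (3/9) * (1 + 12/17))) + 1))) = 253692/1321597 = 0.19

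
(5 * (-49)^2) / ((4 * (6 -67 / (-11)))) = 18865 / 76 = 248.22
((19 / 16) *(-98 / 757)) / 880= -931 / 5329280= -0.00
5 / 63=0.08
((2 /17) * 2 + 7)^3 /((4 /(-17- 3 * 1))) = -9304335 /4913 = -1893.82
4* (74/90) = 148/45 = 3.29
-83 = -83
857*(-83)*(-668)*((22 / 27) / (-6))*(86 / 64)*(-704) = 494446376248 / 81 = 6104276249.98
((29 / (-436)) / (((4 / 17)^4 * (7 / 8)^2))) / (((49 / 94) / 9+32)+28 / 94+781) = -1024552107 / 29401094072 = -0.03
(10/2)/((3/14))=70/3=23.33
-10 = -10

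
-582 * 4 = -2328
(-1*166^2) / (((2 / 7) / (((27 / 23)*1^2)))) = -2604042 / 23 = -113219.22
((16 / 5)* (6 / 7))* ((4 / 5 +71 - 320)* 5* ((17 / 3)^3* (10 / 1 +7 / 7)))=-2146155616 / 315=-6813192.43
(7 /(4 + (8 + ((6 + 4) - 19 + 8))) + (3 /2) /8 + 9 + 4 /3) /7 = 5891 /3696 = 1.59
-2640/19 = -138.95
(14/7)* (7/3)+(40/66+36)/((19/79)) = 32786/209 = 156.87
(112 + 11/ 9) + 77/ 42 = 2071/ 18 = 115.06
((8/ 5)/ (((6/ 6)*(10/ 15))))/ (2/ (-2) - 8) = -4/ 15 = -0.27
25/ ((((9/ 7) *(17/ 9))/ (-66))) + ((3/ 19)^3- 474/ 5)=-451374777/ 583015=-774.21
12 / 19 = 0.63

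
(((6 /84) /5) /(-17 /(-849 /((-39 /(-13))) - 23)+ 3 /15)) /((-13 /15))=-135 /2093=-0.06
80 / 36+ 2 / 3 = 26 / 9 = 2.89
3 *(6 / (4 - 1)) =6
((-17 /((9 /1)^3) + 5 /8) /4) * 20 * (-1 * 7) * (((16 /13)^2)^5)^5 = -24669511988208486336335759296359985628595545085179212758442311680 /36299040355178363987449638339404007752656468971445060267521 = -679618.85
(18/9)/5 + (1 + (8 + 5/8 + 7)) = 681/40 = 17.02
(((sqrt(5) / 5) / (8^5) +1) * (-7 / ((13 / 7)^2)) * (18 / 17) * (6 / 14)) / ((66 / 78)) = -2646 / 2431 - 1323 * sqrt(5) / 199147520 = -1.09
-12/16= -3/4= -0.75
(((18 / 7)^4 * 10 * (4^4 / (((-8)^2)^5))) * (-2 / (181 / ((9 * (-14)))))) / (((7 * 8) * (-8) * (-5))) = 59049 / 911382413312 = 0.00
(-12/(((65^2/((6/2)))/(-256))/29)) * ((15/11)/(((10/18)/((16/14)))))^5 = 125663519717720064/11436163063325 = 10988.26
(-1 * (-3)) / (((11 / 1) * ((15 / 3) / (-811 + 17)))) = -2382 / 55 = -43.31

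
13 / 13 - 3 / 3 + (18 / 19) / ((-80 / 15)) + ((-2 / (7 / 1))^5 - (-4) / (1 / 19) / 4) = 48079963 / 2554664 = 18.82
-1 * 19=-19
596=596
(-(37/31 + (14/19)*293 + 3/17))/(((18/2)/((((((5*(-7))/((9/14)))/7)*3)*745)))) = 113450864800/270351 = 419642.85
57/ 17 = 3.35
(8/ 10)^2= 16/ 25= 0.64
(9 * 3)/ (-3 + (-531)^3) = -9/ 49907098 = -0.00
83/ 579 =0.14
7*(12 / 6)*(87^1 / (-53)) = -1218 / 53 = -22.98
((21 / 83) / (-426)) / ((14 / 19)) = -19 / 23572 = -0.00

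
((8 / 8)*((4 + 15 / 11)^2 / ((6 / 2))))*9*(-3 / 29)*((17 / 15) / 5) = -177531 / 87725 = -2.02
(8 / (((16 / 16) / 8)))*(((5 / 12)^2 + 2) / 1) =139.11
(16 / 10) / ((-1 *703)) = -8 / 3515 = -0.00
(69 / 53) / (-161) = -3 / 371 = -0.01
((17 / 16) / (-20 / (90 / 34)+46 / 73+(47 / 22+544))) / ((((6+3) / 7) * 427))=13651 / 3803352440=0.00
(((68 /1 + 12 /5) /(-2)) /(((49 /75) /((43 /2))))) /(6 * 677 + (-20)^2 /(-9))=-255420 /885871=-0.29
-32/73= -0.44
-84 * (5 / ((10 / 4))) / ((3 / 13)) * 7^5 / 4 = -3058874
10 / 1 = 10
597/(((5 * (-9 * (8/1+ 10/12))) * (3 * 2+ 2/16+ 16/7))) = -22288/124815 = -0.18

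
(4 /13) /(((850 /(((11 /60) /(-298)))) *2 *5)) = -11 /493935000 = -0.00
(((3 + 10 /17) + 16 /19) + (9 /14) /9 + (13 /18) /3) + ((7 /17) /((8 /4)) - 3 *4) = -860959 /122094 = -7.05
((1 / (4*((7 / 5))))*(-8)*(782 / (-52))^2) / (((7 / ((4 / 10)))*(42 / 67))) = -10243027 / 347802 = -29.45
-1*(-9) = 9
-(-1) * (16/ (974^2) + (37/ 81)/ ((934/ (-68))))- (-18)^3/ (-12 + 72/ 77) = -527.10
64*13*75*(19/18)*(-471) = -31023200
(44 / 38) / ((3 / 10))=220 / 57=3.86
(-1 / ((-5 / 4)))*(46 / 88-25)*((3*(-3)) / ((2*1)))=9693 / 110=88.12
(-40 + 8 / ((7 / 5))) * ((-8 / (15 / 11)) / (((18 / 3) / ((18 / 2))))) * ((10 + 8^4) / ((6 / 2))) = 2890624 / 7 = 412946.29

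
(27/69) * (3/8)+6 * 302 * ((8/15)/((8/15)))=333435/184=1812.15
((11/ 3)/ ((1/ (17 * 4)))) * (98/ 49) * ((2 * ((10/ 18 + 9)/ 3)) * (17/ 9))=4374304/ 729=6000.42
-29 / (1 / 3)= -87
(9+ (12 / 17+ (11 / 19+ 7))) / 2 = 8.64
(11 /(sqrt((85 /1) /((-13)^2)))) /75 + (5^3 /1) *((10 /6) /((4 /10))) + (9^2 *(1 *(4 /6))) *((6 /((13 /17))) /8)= 143 *sqrt(85) /6375 + 22378 /39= 574.00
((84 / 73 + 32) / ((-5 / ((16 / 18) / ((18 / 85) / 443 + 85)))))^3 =-3099374115678397444096000 / 9298827017794481312899835901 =-0.00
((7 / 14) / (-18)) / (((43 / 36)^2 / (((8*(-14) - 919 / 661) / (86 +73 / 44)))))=118722384 / 4713982973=0.03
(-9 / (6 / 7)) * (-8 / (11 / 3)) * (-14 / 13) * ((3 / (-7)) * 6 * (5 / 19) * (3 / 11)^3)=1224720 / 3616327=0.34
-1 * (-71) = 71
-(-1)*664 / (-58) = -332 / 29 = -11.45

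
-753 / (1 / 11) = -8283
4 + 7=11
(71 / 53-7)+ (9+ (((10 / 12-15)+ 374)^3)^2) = 5367743115657461363285 / 2472768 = 2170742712481503.06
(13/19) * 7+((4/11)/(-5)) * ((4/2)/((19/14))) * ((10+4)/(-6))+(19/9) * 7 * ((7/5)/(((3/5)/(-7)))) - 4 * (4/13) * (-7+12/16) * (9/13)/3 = -1118440006/4768335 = -234.56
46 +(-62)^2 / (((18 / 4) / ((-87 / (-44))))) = 57256 / 33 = 1735.03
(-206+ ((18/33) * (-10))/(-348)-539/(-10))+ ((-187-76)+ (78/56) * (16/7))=-64384191/156310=-411.90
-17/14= -1.21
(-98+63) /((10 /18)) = -63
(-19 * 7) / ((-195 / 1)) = 133 / 195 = 0.68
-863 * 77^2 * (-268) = 1371282836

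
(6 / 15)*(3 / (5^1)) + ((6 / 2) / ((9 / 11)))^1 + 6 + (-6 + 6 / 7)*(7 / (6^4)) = 8891 / 900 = 9.88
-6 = -6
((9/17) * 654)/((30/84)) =82404/85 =969.46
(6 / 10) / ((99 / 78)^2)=676 / 1815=0.37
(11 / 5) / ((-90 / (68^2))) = -25432 / 225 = -113.03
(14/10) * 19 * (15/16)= 399/16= 24.94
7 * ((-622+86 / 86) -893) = -10598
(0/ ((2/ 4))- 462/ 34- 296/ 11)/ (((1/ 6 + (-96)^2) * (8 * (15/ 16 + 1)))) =-90876/ 320556709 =-0.00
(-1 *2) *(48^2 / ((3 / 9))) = -13824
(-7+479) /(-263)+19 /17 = -3027 /4471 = -0.68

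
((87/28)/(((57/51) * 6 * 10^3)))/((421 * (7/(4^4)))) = 1972/48993875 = 0.00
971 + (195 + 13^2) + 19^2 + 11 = 1707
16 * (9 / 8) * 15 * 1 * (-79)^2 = 1685070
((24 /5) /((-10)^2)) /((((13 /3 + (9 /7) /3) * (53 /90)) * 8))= 567 /265000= 0.00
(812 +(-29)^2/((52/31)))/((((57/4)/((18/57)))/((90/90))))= 136590/4693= 29.11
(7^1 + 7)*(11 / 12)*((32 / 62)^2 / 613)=9856 / 1767279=0.01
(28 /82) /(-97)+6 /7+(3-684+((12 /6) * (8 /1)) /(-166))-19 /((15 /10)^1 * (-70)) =-23570639726 /34659555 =-680.06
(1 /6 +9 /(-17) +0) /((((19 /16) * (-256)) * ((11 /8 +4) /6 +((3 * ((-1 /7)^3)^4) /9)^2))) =21265516683242871998511 /15965230335868121577703270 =0.00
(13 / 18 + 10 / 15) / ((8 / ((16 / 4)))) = 25 / 36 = 0.69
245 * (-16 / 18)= -1960 / 9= -217.78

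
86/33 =2.61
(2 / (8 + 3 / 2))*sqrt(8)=8*sqrt(2) / 19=0.60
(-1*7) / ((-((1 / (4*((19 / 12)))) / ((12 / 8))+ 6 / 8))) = 532 / 65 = 8.18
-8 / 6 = -4 / 3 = -1.33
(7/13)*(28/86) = 98/559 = 0.18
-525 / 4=-131.25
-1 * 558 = -558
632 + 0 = 632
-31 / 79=-0.39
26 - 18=8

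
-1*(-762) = 762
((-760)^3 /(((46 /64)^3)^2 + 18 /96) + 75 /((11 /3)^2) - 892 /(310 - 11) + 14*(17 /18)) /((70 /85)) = -5281553485765097089721 /3223861812171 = -1638269191.88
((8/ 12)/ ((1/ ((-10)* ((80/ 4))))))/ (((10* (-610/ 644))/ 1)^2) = -414736/ 279075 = -1.49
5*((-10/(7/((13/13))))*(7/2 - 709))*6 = 211650/7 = 30235.71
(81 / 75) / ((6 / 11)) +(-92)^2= 423299 / 50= 8465.98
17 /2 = 8.50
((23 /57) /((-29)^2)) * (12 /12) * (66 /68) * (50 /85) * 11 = 13915 /4617931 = 0.00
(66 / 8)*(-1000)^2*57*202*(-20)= -1899810000000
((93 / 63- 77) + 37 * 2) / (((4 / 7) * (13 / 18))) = -48 / 13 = -3.69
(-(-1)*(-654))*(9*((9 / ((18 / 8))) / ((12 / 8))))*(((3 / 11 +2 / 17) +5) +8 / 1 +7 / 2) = -265111.32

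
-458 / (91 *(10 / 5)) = -2.52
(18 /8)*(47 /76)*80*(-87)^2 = 16008435 /19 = 842549.21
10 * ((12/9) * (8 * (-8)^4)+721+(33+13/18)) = 4000085/9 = 444453.89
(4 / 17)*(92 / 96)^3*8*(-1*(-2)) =12167 / 3672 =3.31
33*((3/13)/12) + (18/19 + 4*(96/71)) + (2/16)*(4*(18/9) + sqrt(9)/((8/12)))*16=2244065/70148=31.99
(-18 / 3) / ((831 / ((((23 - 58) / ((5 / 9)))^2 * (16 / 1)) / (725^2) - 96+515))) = -440600758 / 145598125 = -3.03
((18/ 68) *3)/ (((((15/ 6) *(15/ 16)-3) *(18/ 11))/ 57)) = -5016/ 119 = -42.15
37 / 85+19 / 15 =434 / 255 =1.70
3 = 3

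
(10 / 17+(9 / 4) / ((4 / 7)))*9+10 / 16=11249 / 272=41.36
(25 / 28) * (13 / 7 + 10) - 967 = -187457 / 196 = -956.41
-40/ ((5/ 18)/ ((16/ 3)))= -768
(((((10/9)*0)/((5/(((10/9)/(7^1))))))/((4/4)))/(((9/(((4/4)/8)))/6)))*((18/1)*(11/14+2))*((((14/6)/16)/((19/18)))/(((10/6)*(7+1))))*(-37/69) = 0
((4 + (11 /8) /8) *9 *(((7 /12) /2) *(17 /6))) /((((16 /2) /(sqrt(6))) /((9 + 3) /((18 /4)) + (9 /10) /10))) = 8758757 *sqrt(6) /819200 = 26.19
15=15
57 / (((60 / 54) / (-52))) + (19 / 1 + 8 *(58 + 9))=-10563 / 5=-2112.60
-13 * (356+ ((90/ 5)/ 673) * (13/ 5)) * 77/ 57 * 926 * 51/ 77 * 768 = -188314764598272/ 63935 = -2945409628.50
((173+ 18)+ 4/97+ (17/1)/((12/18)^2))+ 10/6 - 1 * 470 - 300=-627445/1164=-539.04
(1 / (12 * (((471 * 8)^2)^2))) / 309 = 1 / 747451989090091008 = 0.00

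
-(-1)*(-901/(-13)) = 901/13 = 69.31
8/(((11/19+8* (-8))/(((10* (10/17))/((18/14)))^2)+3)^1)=-268.06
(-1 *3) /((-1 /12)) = 36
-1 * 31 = -31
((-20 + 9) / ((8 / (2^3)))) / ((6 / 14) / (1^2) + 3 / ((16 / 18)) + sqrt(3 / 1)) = -43736 / 11987 + 34496 * sqrt(3) / 35961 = -1.99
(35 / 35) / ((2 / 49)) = 49 / 2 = 24.50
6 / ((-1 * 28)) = -3 / 14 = -0.21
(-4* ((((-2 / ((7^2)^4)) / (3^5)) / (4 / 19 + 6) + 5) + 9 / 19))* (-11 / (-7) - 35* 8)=67011258628474252 / 10992443607621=6096.12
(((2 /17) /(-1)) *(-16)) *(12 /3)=128 /17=7.53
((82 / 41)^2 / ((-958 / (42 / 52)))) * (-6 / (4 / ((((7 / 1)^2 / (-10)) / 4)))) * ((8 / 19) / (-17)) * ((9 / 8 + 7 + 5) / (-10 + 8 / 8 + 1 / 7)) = -453789 / 1995230432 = -0.00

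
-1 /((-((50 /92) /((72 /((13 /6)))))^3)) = 7847380942848 /34328125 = 228599.17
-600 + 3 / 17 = -10197 / 17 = -599.82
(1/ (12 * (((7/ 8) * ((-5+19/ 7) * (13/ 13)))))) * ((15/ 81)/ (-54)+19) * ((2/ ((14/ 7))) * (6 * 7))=-193879/ 5832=-33.24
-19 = -19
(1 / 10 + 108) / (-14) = -7.72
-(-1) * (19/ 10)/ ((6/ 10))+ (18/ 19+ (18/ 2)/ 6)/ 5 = 1042/ 285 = 3.66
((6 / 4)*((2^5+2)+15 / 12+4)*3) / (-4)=-44.16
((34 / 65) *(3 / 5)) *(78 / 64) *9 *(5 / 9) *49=93.71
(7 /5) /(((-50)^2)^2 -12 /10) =7 /31249994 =0.00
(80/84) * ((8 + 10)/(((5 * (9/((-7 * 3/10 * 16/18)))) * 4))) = -8/45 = -0.18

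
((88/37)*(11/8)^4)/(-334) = -161051/6327296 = -0.03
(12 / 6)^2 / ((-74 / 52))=-104 / 37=-2.81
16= 16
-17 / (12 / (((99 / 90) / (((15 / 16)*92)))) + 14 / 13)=-2431 / 134704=-0.02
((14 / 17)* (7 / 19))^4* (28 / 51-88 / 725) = 1458448534592 / 402455875410975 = 0.00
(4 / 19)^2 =16 / 361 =0.04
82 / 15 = 5.47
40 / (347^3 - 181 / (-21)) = 210 / 219355141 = 0.00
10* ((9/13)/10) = 9/13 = 0.69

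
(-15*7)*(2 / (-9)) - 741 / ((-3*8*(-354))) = 23.25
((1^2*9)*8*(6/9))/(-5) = -48/5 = -9.60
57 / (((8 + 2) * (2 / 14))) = 399 / 10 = 39.90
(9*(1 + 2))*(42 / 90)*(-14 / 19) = -882 / 95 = -9.28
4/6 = 2/3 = 0.67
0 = 0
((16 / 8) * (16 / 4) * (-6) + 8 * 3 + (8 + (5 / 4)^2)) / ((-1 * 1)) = 231 / 16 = 14.44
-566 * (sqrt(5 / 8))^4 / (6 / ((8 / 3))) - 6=-7507 / 72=-104.26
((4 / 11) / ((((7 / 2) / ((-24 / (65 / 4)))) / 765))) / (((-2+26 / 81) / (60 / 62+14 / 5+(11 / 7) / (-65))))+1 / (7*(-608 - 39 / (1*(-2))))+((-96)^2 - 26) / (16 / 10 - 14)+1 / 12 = -8689521755857 / 18128930820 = -479.32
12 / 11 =1.09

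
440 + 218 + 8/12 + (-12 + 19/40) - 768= -14503/120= -120.86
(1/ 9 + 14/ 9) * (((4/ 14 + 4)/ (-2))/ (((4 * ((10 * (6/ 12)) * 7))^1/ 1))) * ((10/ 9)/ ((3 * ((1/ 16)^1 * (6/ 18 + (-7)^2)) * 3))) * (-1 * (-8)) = -400/ 48951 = -0.01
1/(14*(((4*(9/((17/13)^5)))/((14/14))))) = 1419857/187131672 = 0.01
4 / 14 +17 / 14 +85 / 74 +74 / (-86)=2845 / 1591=1.79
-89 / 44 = -2.02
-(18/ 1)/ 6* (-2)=6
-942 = -942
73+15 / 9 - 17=173 / 3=57.67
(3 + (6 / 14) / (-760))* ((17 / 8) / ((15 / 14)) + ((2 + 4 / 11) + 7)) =34.03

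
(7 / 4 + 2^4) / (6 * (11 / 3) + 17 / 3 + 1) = 0.62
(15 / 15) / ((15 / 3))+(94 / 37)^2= 6.65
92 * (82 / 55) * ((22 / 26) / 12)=1886 / 195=9.67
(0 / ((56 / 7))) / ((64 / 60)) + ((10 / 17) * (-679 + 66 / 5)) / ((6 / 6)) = -6658 / 17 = -391.65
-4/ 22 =-2/ 11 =-0.18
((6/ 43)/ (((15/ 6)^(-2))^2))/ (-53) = -1875/ 18232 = -0.10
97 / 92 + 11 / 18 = 1379 / 828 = 1.67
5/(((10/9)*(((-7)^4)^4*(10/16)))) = 36/166164652848005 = 0.00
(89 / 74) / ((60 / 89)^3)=62742241 / 15984000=3.93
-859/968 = -0.89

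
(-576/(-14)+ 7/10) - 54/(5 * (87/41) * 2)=15955/406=39.30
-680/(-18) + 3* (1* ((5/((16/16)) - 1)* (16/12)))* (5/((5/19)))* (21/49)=10588/63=168.06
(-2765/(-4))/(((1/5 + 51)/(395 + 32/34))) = 5345.59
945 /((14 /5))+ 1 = 677 /2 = 338.50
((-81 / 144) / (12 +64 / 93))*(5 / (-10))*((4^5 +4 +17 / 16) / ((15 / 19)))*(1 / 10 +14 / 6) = 424767363 / 6041600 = 70.31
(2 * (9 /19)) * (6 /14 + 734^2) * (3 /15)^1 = 13576662 /133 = 102080.17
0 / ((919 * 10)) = 0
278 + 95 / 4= 1207 / 4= 301.75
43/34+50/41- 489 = -678203/1394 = -486.52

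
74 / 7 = 10.57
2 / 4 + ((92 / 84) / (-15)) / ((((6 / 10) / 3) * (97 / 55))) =3581 / 12222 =0.29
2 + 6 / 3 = 4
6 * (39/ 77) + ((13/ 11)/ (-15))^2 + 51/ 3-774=-143684942/ 190575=-753.95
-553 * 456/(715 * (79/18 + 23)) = -12.88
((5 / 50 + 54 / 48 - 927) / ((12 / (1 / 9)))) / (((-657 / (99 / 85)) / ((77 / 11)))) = 2851387 / 26805600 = 0.11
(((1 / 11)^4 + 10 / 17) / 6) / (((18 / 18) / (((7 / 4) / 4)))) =341663 / 7964704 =0.04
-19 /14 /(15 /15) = -19 /14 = -1.36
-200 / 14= -100 / 7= -14.29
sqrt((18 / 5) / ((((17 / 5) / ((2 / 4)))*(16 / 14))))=3*sqrt(238) / 68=0.68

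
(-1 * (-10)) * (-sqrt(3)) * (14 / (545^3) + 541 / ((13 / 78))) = -1050916033528 * sqrt(3) / 32375725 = -56222.37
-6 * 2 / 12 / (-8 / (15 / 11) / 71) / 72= 355 / 2112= 0.17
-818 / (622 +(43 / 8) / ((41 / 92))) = -67076 / 51993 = -1.29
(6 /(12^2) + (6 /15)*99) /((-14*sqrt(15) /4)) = -4757*sqrt(15) /6300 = -2.92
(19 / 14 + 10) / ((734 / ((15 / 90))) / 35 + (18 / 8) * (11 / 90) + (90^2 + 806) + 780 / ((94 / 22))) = 149460 / 121264883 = 0.00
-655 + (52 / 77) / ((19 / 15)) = -957485 / 1463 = -654.47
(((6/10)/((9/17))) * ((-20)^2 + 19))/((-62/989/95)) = -133848293/186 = -719614.48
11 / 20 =0.55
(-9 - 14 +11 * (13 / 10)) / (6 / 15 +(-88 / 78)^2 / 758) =-21.66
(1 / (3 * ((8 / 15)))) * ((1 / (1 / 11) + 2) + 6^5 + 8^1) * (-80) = -389850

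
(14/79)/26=7/1027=0.01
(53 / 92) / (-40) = -53 / 3680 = -0.01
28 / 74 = 14 / 37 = 0.38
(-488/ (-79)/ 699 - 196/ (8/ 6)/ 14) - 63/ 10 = -4636124/ 276105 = -16.79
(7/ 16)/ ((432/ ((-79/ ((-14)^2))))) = -79/ 193536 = -0.00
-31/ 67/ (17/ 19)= -589/ 1139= -0.52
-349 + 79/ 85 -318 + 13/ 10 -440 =-187811/ 170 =-1104.77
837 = 837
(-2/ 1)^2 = 4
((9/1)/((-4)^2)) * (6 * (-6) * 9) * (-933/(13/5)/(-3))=-1133595/52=-21799.90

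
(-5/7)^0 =1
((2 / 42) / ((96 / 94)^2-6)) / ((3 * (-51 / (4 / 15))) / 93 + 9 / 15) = 136958 / 79401735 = 0.00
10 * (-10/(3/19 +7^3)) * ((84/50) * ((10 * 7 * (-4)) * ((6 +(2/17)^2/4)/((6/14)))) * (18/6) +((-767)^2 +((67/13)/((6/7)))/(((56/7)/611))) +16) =-749845735285/4522272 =-165811.73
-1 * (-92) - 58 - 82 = -48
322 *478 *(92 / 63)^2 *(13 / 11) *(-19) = -45968288704 / 6237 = -7370256.33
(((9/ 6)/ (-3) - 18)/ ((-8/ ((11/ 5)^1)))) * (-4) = -20.35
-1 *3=-3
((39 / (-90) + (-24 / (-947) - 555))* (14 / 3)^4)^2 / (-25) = -91860965990171845547584 / 33097296650625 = -2775482449.82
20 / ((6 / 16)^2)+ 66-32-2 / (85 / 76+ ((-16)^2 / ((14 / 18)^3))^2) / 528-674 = -260886084738938953 / 524101509506718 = -497.78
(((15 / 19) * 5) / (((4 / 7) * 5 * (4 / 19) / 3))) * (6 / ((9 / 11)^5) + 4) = 7014595 / 17496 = 400.93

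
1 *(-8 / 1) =-8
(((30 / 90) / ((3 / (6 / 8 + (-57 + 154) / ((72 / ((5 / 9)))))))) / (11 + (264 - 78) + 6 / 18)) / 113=971 / 130045824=0.00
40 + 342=382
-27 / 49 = -0.55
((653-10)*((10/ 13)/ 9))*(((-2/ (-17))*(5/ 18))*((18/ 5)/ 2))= 6430/ 1989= 3.23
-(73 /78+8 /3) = -281 /78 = -3.60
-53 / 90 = -0.59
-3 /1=-3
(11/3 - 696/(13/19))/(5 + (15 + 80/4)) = -39529/1560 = -25.34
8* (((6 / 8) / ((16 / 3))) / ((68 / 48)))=27 / 34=0.79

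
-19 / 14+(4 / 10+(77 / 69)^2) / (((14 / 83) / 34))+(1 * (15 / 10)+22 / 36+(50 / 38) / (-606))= 106293242453 / 319772565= 332.40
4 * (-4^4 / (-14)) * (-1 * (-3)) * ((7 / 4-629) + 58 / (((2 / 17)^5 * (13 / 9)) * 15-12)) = -12406095880320 / 89447351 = -138697.19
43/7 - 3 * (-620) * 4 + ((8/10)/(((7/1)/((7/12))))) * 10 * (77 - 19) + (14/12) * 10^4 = 402181/21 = 19151.48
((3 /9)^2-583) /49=-5246 /441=-11.90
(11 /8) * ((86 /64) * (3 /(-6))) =-0.92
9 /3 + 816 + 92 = 911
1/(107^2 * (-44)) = -0.00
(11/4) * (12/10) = 3.30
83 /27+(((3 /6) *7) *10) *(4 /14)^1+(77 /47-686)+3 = -848057 /1269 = -668.29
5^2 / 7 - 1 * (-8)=81 / 7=11.57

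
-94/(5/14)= -1316/5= -263.20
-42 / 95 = -0.44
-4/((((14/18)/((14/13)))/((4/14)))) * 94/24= -564/91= -6.20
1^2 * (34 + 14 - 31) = 17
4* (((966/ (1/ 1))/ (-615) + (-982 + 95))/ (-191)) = 18.61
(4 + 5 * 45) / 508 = 229 / 508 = 0.45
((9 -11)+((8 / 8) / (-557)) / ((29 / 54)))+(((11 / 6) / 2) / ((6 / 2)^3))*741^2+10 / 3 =10841035547 / 581508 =18642.97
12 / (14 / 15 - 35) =-180 / 511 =-0.35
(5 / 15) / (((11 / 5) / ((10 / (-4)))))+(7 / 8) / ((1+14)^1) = -0.32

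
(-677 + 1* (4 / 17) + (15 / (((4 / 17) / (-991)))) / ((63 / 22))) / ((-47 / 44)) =357173410 / 16779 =21286.93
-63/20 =-3.15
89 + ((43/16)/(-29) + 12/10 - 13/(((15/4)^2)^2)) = 2115076933/23490000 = 90.04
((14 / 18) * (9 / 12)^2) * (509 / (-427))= -509 / 976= -0.52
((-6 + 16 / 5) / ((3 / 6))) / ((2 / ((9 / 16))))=-63 / 40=-1.58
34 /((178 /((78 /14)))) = 663 /623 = 1.06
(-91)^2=8281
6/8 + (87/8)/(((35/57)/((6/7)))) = 3903/245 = 15.93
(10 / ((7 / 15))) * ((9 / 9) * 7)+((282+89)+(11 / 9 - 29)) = 4439 / 9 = 493.22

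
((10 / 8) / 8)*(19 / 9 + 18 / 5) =257 / 288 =0.89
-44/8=-11/2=-5.50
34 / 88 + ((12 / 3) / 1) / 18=241 / 396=0.61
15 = 15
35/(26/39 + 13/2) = 210/43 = 4.88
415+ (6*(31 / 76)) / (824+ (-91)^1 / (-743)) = 9656402809 / 23268274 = 415.00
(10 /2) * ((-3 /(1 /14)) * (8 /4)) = -420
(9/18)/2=1/4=0.25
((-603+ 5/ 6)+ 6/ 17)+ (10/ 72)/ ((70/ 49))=-736501/ 1224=-601.72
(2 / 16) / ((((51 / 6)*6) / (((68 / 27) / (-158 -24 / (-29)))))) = -29 / 738396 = -0.00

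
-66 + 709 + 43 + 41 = 727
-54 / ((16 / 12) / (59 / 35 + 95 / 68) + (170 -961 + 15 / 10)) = 2377188 / 34736329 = 0.07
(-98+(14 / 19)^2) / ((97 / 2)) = -70364 / 35017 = -2.01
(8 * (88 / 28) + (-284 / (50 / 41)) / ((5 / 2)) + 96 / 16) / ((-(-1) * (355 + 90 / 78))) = -352677 / 2025625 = -0.17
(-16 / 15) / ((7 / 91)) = -208 / 15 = -13.87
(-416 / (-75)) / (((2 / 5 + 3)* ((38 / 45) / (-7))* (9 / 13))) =-18928 / 969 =-19.53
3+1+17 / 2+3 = 31 / 2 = 15.50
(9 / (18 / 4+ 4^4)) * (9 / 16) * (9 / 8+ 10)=7209 / 33344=0.22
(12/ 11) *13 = 156/ 11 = 14.18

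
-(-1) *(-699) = -699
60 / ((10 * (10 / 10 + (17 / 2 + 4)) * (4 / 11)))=11 / 9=1.22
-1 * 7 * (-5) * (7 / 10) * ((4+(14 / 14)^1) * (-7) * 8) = -6860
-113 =-113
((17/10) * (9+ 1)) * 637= 10829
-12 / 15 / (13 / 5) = -0.31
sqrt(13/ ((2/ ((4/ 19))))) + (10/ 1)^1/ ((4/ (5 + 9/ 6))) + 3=sqrt(494)/ 19 + 77/ 4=20.42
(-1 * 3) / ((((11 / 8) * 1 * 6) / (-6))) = 24 / 11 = 2.18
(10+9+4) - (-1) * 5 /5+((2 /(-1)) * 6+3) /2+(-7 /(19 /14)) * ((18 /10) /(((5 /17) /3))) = -75.20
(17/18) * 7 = 119/18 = 6.61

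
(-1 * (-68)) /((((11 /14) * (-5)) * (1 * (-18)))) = 476 /495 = 0.96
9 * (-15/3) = -45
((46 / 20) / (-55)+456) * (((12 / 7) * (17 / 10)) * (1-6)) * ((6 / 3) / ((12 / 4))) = -8526418 / 1925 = -4429.31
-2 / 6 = -1 / 3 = -0.33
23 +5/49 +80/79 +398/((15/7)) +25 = 13636451/58065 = 234.85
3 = 3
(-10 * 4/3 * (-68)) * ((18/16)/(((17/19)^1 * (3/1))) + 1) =3860/3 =1286.67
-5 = -5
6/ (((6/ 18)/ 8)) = 144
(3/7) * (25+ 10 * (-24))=-645/7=-92.14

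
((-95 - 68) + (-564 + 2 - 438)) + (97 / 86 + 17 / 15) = -1497353 / 1290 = -1160.74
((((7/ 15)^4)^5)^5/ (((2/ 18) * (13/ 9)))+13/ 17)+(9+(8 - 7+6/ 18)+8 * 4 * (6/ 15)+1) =276183867573860576535467285789801852518482435877056458078301341621240645476670798306679366403701413805770862259173504392/ 11092595090775625612938125354606939418925398003673571323187708783111748232883160547590506439519231207668781280517578125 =24.90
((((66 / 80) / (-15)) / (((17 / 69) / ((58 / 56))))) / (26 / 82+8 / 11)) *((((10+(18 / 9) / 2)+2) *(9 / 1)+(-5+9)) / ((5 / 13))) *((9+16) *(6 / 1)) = -15615109653 / 1494640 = -10447.41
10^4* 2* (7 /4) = 35000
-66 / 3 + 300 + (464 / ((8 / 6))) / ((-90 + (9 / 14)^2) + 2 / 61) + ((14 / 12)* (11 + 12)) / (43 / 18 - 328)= 1719662072257 / 6275413727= 274.03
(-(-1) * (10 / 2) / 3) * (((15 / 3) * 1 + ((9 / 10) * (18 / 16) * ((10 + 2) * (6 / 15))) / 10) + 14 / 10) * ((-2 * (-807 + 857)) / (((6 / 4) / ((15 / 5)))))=-6886 / 3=-2295.33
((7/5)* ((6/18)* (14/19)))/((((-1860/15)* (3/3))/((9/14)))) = -0.00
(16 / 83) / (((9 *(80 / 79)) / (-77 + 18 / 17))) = -101989 / 63495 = -1.61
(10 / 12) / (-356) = -5 / 2136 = -0.00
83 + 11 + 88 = 182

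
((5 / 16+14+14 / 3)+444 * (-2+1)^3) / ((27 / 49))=-999649 / 1296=-771.33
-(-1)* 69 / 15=23 / 5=4.60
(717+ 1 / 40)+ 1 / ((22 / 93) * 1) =721.25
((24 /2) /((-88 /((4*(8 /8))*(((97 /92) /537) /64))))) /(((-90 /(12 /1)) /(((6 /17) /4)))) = 97 /492722560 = 0.00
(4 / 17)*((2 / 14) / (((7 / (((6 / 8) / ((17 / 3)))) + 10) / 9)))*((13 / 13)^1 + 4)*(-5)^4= 15.03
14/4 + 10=27/2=13.50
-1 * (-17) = 17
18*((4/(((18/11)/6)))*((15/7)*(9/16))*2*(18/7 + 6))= 267300/49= 5455.10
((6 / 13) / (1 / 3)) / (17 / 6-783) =-108 / 60853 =-0.00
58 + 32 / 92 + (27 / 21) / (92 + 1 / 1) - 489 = -2149316 / 4991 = -430.64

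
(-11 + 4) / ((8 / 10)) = -35 / 4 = -8.75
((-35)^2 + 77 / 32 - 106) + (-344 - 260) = 16557 / 32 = 517.41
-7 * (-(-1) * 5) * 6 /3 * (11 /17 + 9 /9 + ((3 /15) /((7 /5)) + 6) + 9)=-19980 /17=-1175.29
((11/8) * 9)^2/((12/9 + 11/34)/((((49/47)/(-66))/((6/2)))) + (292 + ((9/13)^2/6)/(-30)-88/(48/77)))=-20696330655/22142036816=-0.93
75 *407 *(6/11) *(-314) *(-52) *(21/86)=2854542600/43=66384711.63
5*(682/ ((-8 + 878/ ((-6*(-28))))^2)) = 443.20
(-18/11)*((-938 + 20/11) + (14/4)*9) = 179127/121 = 1480.39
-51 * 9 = -459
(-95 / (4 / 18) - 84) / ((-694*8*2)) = 1023 / 22208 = 0.05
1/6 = 0.17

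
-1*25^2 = -625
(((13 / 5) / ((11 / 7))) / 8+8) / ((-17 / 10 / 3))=-10833 / 748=-14.48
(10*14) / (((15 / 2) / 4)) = 224 / 3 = 74.67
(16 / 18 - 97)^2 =748225 / 81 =9237.35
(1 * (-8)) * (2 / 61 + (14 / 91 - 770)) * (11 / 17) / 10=26860328 / 67405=398.49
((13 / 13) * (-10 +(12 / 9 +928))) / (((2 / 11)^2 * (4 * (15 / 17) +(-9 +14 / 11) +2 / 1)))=-31202633 / 2466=-12653.14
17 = 17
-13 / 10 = -1.30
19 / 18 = 1.06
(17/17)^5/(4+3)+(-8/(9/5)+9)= 4.70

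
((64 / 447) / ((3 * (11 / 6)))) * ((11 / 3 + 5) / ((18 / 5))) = 8320 / 132759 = 0.06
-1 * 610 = -610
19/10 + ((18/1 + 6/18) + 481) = 15037/30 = 501.23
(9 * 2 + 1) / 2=9.50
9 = 9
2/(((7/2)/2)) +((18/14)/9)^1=1.29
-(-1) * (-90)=-90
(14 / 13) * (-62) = -868 / 13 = -66.77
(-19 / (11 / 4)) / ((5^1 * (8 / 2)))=-19 / 55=-0.35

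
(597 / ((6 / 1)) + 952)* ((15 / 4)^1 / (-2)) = -31545 / 16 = -1971.56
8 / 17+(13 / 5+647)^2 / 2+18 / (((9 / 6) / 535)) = 92399484 / 425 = 217410.55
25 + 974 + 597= 1596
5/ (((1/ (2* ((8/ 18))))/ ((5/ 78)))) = 100/ 351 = 0.28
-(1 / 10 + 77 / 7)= -111 / 10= -11.10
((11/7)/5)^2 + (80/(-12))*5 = -122137/3675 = -33.23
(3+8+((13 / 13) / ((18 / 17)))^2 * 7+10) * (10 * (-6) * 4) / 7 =-25220 / 27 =-934.07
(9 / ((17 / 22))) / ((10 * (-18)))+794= 793.94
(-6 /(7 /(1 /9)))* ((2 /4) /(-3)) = 1 /63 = 0.02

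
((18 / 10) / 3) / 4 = 3 / 20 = 0.15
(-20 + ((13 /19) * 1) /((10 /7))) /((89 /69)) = -255921 /16910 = -15.13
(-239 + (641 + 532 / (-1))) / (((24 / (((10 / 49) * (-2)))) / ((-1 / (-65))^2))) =1 / 1911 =0.00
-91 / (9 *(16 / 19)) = -1729 / 144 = -12.01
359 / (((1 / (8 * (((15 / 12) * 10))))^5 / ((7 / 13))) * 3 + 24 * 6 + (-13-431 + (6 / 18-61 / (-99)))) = -2487870000000000 / 2072419999996139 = -1.20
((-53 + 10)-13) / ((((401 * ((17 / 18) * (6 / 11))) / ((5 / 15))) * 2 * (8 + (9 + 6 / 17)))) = -308 / 118295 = -0.00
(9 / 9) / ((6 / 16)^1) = 8 / 3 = 2.67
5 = 5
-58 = -58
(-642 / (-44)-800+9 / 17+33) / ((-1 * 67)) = 281203 / 25058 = 11.22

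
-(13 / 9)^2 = -169 / 81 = -2.09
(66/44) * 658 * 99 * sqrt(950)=488565 * sqrt(38)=3011716.93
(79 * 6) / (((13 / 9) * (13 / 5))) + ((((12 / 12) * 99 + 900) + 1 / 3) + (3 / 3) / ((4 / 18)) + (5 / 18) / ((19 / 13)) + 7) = 32864995 / 28899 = 1137.24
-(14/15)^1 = -14/15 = -0.93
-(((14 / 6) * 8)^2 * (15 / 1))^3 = -3855122432000 / 27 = -142782312296.30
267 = 267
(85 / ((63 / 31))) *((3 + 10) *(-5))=-171275 / 63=-2718.65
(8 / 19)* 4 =32 / 19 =1.68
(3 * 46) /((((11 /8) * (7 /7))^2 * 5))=8832 /605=14.60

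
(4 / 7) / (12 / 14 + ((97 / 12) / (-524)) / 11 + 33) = 276672 / 16392137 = 0.02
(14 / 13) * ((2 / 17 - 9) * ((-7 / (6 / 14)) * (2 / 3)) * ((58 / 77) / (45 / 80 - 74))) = -27465088 / 25707825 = -1.07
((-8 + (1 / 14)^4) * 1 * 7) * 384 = -7375848 / 343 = -21503.93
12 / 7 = 1.71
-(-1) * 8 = 8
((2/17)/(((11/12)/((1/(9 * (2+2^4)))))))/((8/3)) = 1/3366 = 0.00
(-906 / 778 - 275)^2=76266.84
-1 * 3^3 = -27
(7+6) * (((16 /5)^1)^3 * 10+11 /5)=107211 /25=4288.44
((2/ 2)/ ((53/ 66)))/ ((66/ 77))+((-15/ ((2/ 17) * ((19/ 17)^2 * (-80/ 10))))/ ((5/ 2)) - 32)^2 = 320429187325/ 442048832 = 724.87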